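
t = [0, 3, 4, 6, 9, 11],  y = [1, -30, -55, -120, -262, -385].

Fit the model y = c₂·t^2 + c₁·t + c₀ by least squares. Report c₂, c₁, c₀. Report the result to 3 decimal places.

c₂ = -3.011, c₁ = -2.096, c₀ = 1.680

Normal-equation sums: Σt^2·t^2 = 22835, Σt^2·t = 2367, Σt^2 = 263, Σt·t = 263, Σt = 33, Σ1 = 6.
Moment sums: Σt^2·y = -73277, Σt·y = -7623, Σy = -851.
So MᵀM·[c₂, c₁, c₀]ᵀ = Mᵀy: [[22835, 2367, 263]; [2367, 263, 33]; [263, 33, 6]]·[c₂, c₁, c₀]ᵀ = [-73277, -7623, -851]ᵀ.
Row-reducing yields c₂ = -670133/222560, c₁ = -466569/222560, c₀ = 186933/111280.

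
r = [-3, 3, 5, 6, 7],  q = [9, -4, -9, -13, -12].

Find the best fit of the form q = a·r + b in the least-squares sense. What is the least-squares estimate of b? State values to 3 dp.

b = 2.266

With design matrix A, AᵀA = [[128, 18]; [18, 5]] and Aᵀq = [-246, -29]ᵀ.
Eliminating b: 5·(row 1) − 18·(row 2) gives 316·a = 5·(-246) − 18·(-29) = -708, so a = -177/79.
Then b = ((-29) − 18·(-177/79))/5 = 179/79.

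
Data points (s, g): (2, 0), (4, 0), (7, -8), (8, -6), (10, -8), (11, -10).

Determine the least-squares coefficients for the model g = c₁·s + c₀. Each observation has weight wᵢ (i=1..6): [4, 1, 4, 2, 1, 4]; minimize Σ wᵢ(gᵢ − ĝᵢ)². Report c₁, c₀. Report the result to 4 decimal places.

c₁ = -1.1293, c₀ = 2.0136

Forming AᵀWA = [[940, 110]; [110, 16]] and AᵀWg = [-840, -92]ᵀ gives AᵀWA·[c₁, c₀]ᵀ = AᵀWg.
Δ = 940·16 − 110² = 2940.
c₁ = ((-840)·16 − 110·(-92))/2940 = -166/147; c₀ = (940·(-92) − 110·(-840))/2940 = 296/147.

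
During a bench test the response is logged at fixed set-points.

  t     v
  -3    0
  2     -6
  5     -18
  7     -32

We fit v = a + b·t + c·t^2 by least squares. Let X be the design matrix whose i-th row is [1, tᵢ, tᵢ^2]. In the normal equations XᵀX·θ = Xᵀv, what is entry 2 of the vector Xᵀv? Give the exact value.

-326

Entry 2 ↔ basis t, so (Xᵀv)_{2} = Σᵢ (t)·vᵢ = (-3)·(0) + (2)·(-6) + (5)·(-18) + (7)·(-32) = -326.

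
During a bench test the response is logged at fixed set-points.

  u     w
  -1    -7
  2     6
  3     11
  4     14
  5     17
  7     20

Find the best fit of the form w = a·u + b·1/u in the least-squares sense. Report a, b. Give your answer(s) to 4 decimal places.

a = 2.9884, b = 3.7019

Forming AᵀA = [[104, 6]; [6, 261781/176400]] and Aᵀw = [333, 4919/210]ᵀ gives AᵀA·[a, b]ᵀ = Aᵀw.
Determinant 104·(261781/176400) − 6² = 2609353/22050.
a = (333·(261781/176400) − 6·(4919/210))/(2609353/22050) = 62381313/20874824; b = (104·(4919/210) − 6·333)/(2609353/22050) = 9659580/2609353.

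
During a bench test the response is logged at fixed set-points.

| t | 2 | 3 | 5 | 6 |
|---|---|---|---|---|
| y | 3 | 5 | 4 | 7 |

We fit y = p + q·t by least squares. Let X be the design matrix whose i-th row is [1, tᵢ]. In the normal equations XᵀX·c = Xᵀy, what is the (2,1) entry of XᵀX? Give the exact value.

16

Row 2 ↔ basis t, column 1 ↔ basis 1, so (XᵀX)_{2,1} = Σᵢ t = (2)·(1) + (3)·(1) + (5)·(1) + (6)·(1) = 16.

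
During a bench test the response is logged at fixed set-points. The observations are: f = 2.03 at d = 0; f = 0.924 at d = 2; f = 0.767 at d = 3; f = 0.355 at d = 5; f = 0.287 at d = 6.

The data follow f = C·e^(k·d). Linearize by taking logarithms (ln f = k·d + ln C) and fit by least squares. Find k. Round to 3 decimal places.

k = -0.328

With ln fᵢ as the transformed response and dᵢ as the regressor:
AᵀA = [[74.0000, 16.0000]; [16.0000, 5]], rhs = [-13.6217, -1.9202]ᵀ  (here Σd = 16.0000, Σ(d)² = 74.0000, Σln f = -1.9202, Σd·ln f = -13.6217).
Slope k = (n·Σd·ln f − Σd·Σln f)/(n·Σ(d)² − (Σd)²) = (5·-13.6217 − 16.0000·-1.9202)/114.0000 = -0.32794; ln C = (Σln f − k·Σd)/n = 0.66538.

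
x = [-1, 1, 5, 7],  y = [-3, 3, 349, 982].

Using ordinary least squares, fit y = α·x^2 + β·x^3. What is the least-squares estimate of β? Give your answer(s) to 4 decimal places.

β = 3.0325

Entries of AᵀA: Σx^2·x^2 = 3028, Σx^2·x^3 = 19932, Σx^3·x^3 = 133276.
Right-hand side: Σx^2·y = 56843, Σx^3·y = 380457.
Normal equations: [[3028, 19932]; [19932, 133276]]·[α, β]ᵀ = [56843, 380457]ᵀ.
det = 3028·133276 − 19932² = 6275104.
α = (56843·133276 − 19932·380457)/6275104 = -84787/71308; β = (3028·380457 − 19932·56843)/6275104 = 54060/17827.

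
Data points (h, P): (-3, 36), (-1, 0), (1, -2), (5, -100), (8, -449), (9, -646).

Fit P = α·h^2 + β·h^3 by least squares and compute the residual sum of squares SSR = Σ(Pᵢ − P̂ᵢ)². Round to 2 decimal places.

SSR = 10.95

Sums needed: Σh^2·h^2 = 11365, Σh^2·h^3 = 94699, Σh^3·h^3 = 809941.
And Σh^2·P = -83240, Σh^3·P = -714296.
MᵀM·[α, β]ᵀ = MᵀP becomes [[11365, 94699]; [94699, 809941]]·[α, β]ᵀ = [-83240, -714296]ᵀ.
Determinant 11365·809941 − 94699² = 237078864.
α = ((-83240)·809941 − 94699·(-714296))/237078864 = 423538/449013; β = (11365·(-714296) − 94699·(-83240))/237078864 = -445510/449013.
Residuals: 107952/149671, -869048/449013, -292018/149671, 199000/449013, -612149/449013, 135938/149671; SSR = 1639327/149671.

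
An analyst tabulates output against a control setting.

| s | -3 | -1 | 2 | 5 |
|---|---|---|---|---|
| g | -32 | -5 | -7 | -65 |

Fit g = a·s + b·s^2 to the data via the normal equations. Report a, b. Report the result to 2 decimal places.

a = 1.88, b = -2.96

Setting ∂/∂a … = 0 gives: 39·a + 105·b = -238;  105·a + 723·b = -1946.
(Σs·s = 39, Σs·s^2 = 105, Σs^2·s^2 = 723, Σs·g = -238, Σs^2·g = -1946.)
det = 39·723 − 105² = 17172.
a = ((-238)·723 − 105·(-1946))/17172 = 896/477; b = (39·(-1946) − 105·(-238))/17172 = -1414/477.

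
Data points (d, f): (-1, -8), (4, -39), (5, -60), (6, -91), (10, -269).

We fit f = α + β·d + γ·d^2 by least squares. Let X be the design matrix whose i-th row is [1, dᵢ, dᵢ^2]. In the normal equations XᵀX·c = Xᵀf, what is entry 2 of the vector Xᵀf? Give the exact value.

Entry 2 ↔ basis d, so (Xᵀf)_{2} = Σᵢ (d)·fᵢ = (-1)·(-8) + (4)·(-39) + (5)·(-60) + (6)·(-91) + (10)·(-269) = -3684.

-3684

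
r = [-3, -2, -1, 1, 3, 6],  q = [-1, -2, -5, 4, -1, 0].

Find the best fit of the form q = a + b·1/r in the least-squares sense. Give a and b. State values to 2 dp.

a = -0.62, b = 3.92

The normal equations are: 6·a + (-1/3)·b = -5;  (-1/3)·a + (5/2)·b = 10.
(Σ1 = 6, Σ1/r = -1/3, Σ1/r·1/r = 5/2, Σq = -5, Σ1/r·q = 10.)
Eliminating b: (5/2)·(row 1) − (-1/3)·(row 2) gives (134/9)·a = (5/2)·(-5) − (-1/3)·10 = -55/6, so a = -165/268.
Then b = (10 − (-1/3)·(-165/268))/(5/2) = 525/134.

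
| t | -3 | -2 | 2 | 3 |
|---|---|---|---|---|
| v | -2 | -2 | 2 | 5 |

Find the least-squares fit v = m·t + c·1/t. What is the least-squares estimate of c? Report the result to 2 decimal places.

From the data, Σt·t = 26, Σt·1/t = 4, Σ1/t·1/t = 13/18.
And Σt·v = 29, Σ1/t·v = 13/3.
Normal equations: [[26, 4]; [4, 13/18]]·[m, c]ᵀ = [29, 13/3]ᵀ.
Determinant 26·(13/18) − 4² = 25/9.
m = (29·(13/18) − 4·(13/3))/(25/9) = 13/10; c = (26·(13/3) − 4·29)/(25/9) = -6/5.

c = -1.20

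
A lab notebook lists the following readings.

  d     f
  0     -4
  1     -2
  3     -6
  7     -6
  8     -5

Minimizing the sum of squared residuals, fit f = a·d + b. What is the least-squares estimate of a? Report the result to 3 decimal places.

Sums needed: Σd·d = 123, Σd = 19, Σ1 = 5.
Right-hand side: Σd·f = -102, Σf = -23.
Normal equations: [[123, 19]; [19, 5]]·[a, b]ᵀ = [-102, -23]ᵀ.
Determinant 123·5 − 19² = 254.
a = ((-102)·5 − 19·(-23))/254 = -73/254; b = (123·(-23) − 19·(-102))/254 = -891/254.

a = -0.287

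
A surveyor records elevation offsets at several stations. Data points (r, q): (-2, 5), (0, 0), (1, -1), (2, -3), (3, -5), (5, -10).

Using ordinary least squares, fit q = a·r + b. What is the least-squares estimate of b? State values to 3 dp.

From the data, Σr·r = 43, Σr = 9, Σ1 = 6.
Right-hand side: Σr·q = -82, Σq = -14.
So AᵀA·[a, b]ᵀ = Aᵀq: [[43, 9]; [9, 6]]·[a, b]ᵀ = [-82, -14]ᵀ.
Eliminating b: 6·(row 1) − 9·(row 2) gives 177·a = 6·(-82) − 9·(-14) = -366, so a = -122/59.
Then b = ((-14) − 9·(-122/59))/6 = 136/177.

b = 0.768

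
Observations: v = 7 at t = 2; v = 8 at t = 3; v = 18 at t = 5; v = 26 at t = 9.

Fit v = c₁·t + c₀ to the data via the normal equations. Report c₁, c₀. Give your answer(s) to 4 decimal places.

Setting ∂/∂c₁ … = 0 gives: 119·c₁ + 19·c₀ = 362;  19·c₁ + 4·c₀ = 59.
(Σt·t = 119, Σt = 19, Σ1 = 4, Σt·v = 362, Σv = 59.)
Δ = 119·4 − 19² = 115.
c₁ = (362·4 − 19·59)/115 = 327/115; c₀ = (119·59 − 19·362)/115 = 143/115.

c₁ = 2.8435, c₀ = 1.2435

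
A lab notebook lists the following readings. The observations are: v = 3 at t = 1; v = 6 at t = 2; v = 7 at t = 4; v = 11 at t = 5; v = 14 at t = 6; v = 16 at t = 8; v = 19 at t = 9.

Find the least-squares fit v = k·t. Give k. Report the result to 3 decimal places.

Entries of AᵀA: Σt·t = 227.
And Σt·v = 481.
Hence k = 481 / 227 ≈ 2.11894.

k = 2.119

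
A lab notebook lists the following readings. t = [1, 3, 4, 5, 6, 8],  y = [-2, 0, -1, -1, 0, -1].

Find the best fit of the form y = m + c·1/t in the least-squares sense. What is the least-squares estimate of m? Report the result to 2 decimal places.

Compute the Gram sums: Σ1 = 6, Σ1/t = 83/40, Σ1/t·1/t = 18101/14400.
And Σy = -5, Σ1/t·y = -103/40.
Normal equations: [[6, 83/40]; [83/40, 18101/14400]]·[m, c]ᵀ = [-5, -103/40]ᵀ.
Δ = 6·(18101/14400) − (83/40)² = 3107/960.
m = ((-5)·(18101/14400) − (83/40)·(-103/40))/(3107/960) = -13564/46605; c = (6·(-103/40) − (83/40)·(-5))/(3107/960) = -4872/3107.

m = -0.29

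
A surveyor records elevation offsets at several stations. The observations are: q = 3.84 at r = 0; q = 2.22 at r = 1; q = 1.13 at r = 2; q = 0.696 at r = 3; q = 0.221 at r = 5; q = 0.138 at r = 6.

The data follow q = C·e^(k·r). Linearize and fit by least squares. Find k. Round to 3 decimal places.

k = -0.558

Linearized form: ln q = k·r + ln C. From the 6 transformed points,
Σr = 17.0000, Σ(r)² = 75.0000, Σln q = -1.5873, Σr·ln q = -19.4762.
Equations: 75.0000·k + 17.0000·ln C = -19.4762;  17.0000·k + 6·ln C = -1.5873.
Solving (det = 161.0000): k = -0.55822, ln C = 1.31707.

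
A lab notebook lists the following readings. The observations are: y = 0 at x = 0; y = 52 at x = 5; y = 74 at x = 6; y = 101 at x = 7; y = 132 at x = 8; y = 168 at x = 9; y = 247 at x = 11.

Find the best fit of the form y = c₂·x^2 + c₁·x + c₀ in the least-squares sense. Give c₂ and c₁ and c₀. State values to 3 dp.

c₂ = 2.014, c₁ = 0.391, c₀ = -0.152

Normal-equation sums: Σx^2·x^2 = 29620, Σx^2·x = 3256, Σx^2 = 376, Σx·x = 376, Σx = 46, Σ1 = 7.
For Mᵀy: Σx^2·y = 60856, Σx·y = 6696, Σy = 774.
Row-reducing yields c₂ = 3280/1629, c₁ = 637/1629, c₀ = -248/1629.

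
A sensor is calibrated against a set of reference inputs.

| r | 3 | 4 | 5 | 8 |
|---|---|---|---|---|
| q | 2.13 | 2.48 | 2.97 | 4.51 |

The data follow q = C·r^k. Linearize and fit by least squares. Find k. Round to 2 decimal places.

Taking logs, ln q = k·ln r + ln C, so regress ln q on ln r.
Sums: Σln r = 6.1738, Σ(ln r)² = 10.0431, Σln q = 4.2592, Σln r·ln q = 6.9740.
Normal system: [[10.0431, 6.1738]; [6.1738, 4]]·[k, ln C]ᵀ = [6.9740, 4.2592]ᵀ.
Δ = 10.0431·4 − (6.1738)² = 2.0569; k = (6.9740·4 − 6.1738·4.2592)/2.0569 = 0.77811, ln C = (10.0431·4.2592 − 6.1738·6.9740)/2.0569 = -0.13616.

k = 0.78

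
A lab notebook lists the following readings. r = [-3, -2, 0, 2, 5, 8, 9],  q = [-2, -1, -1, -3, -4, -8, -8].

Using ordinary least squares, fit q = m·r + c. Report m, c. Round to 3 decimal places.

m = -0.596, c = -2.239

The normal system XᵀX·[m, c]ᵀ = Xᵀq is [[187, 19]; [19, 7]]·[m, c]ᵀ = [-154, -27]ᵀ.
Determinant 187·7 − 19² = 948.
m = ((-154)·7 − 19·(-27))/948 = -565/948; c = (187·(-27) − 19·(-154))/948 = -2123/948.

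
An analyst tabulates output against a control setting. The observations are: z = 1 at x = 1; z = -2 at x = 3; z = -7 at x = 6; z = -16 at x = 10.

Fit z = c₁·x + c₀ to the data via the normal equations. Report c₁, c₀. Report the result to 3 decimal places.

Entries of AᵀA: Σx·x = 146, Σx = 20, Σ1 = 4.
For Aᵀz: Σx·z = -207, Σz = -24.
AᵀA·[c₁, c₀]ᵀ = Aᵀz becomes [[146, 20]; [20, 4]]·[c₁, c₀]ᵀ = [-207, -24]ᵀ.
Determinant 146·4 − 20² = 184.
c₁ = ((-207)·4 − 20·(-24))/184 = -87/46; c₀ = (146·(-24) − 20·(-207))/184 = 159/46.

c₁ = -1.891, c₀ = 3.457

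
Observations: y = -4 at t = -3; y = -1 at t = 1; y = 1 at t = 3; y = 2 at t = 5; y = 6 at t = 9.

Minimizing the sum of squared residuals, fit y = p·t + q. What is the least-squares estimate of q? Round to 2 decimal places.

q = -1.68

The normal equations are: 125·p + 15·q = 78;  15·p + 5·q = 4.
(Σt·t = 125, Σt = 15, Σ1 = 5, Σt·y = 78, Σy = 4.)
Eliminating q: 5·(row 1) − 15·(row 2) gives 400·p = 5·78 − 15·4 = 330, so p = 33/40.
Then q = (4 − 15·(33/40))/5 = -67/40.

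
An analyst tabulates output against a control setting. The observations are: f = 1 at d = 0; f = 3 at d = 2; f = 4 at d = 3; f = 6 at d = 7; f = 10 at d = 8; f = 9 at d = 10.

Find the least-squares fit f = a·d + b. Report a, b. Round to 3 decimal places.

Entries of MᵀM: Σd·d = 226, Σd = 30, Σ1 = 6.
For Mᵀf: Σd·f = 230, Σf = 33.
Eliminating b: 6·(row 1) − 30·(row 2) gives 456·a = 6·230 − 30·33 = 390, so a = 65/76.
Then b = (33 − 30·(65/76))/6 = 93/76.

a = 0.855, b = 1.224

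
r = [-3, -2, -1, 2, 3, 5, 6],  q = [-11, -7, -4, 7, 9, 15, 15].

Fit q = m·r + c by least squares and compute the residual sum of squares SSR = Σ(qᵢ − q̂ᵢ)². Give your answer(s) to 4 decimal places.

SSR = 10.8236

From the data, Σr·r = 88, Σr = 10, Σ1 = 7.
And Σr·q = 257, Σq = 24.
Normal equations: [[88, 10]; [10, 7]]·[m, c]ᵀ = [257, 24]ᵀ.
Eliminating c: 7·(row 1) − 10·(row 2) gives 516·m = 7·257 − 10·24 = 1559, so m = 1559/516.
Then c = (24 − 10·(1559/516))/7 = -229/258.
Residuals: -541/516, -3/43, -47/516, 238/129, 425/516, 403/516, -289/129; SSR = 5585/516.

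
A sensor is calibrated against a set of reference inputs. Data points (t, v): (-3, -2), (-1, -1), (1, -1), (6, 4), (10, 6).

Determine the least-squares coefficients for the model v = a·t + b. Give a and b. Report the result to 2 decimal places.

The normal equations are: 147·a + 13·b = 90;  13·a + 5·b = 6.
Determinant 147·5 − 13² = 566.
a = (90·5 − 13·6)/566 = 186/283; b = (147·6 − 13·90)/566 = -144/283.

a = 0.66, b = -0.51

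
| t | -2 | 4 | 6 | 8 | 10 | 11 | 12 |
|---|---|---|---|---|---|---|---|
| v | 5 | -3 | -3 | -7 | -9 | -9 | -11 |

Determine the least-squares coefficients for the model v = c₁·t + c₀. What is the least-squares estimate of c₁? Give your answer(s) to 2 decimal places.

The normal system AᵀA·[c₁, c₀]ᵀ = Aᵀv is [[485, 49]; [49, 7]]·[c₁, c₀]ᵀ = [-417, -37]ᵀ.
det = 485·7 − 49² = 994.
c₁ = ((-417)·7 − 49·(-37))/994 = -79/71; c₀ = (485·(-37) − 49·(-417))/994 = 1244/497.

c₁ = -1.11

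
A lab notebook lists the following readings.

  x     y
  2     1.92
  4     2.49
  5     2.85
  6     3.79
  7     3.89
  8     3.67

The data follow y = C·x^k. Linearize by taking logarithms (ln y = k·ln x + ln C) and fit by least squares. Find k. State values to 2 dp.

With ln yᵢ as the transformed response and ln xᵢ as the regressor:
Σln x = 9.5060, Σ(ln x)² = 16.3136, Σln y = 6.6029, Σln x·ln y = 11.1367.
Equations: 16.3136·k + 9.5060·ln C = 11.1367;  9.5060·k + 6·ln C = 6.6029.
Δ = 16.3136·6 − (9.5060)² = 7.5177; k = (11.1367·6 − 9.5060·6.6029)/7.5177 = 0.53918, ln C = (16.3136·6.6029 − 9.5060·11.1367)/7.5177 = 0.24625.

k = 0.54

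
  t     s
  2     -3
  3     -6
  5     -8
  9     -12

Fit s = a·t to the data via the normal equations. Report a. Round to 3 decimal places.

a = -1.445

From the data, Σt·t = 119.
Right-hand side: Σt·s = -172.
So AᵀA·[a]ᵀ = Aᵀs: [[119]]·[a]ᵀ = [-172]ᵀ.
Hence a = -172 / 119 ≈ -1.44538.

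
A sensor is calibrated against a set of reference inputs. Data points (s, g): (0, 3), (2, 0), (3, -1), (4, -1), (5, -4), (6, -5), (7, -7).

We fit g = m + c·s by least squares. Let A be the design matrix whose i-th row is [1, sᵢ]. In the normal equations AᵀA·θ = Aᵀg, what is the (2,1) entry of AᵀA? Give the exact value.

27

Row 2 ↔ basis s, column 1 ↔ basis 1, so (AᵀA)_{2,1} = Σᵢ s = (0)·(1) + (2)·(1) + (3)·(1) + (4)·(1) + (5)·(1) + (6)·(1) + (7)·(1) = 27.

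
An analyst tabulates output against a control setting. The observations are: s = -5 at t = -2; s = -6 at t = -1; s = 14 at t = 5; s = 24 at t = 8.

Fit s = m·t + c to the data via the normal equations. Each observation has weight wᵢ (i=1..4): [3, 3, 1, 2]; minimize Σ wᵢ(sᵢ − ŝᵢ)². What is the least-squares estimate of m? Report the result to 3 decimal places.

m = 3.048

The normal system AᵀWA·[m, c]ᵀ = AᵀWs is [[168, 12]; [12, 9]]·[m, c]ᵀ = [502, 29]ᵀ.
Eliminating c: 9·(row 1) − 12·(row 2) gives 1368·m = 9·502 − 12·29 = 4170, so m = 695/228.
Then c = (29 − 12·(695/228))/9 = -16/19.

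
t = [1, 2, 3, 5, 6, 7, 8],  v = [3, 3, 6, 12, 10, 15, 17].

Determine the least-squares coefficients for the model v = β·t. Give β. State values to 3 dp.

Setting ∂/∂β … = 0 gives: 188·β = 388.
(Σt·t = 188, Σt·v = 388.)
β = 388/188 = 2.06383.

β = 2.064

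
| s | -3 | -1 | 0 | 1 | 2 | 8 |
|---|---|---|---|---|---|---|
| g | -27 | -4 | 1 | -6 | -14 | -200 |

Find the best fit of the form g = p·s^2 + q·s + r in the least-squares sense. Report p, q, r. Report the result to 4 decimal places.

p = -3.0480, q = -0.5026, r = -0.9485

Setting ∂/∂p … = 0 gives: 4195·p + 493·q + 79·r = -13109;  493·p + 79·q + 7·r = -1549;  79·p + 7·q + 6·r = -250.
(Σs^2·s^2 = 4195, Σs^2·s = 493, Σs^2 = 79, Σs·s = 79, Σs = 7, Σ1 = 6, Σs^2·g = -13109, Σs·g = -1549, Σg = -250.)
Solving the 3×3 system (Gaussian elimination) gives p = -7178/2355, q = -5918/11775, r = -3723/3925.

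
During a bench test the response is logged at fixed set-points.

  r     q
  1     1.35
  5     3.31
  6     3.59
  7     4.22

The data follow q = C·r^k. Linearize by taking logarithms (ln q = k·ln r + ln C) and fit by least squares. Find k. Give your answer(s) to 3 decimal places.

With ln qᵢ as the transformed response and ln rᵢ as the regressor:
Σln r = 5.3471, Σ(ln r)² = 9.5873, Σln q = 4.2150, Σln r·ln q = 7.0183.
Normal system: [[9.5873, 5.3471]; [5.3471, 4]]·[k, ln C]ᵀ = [7.0183, 4.2150]ᵀ.
Solving (det = 9.7575): k = 0.56727, ln C = 0.29545.

k = 0.567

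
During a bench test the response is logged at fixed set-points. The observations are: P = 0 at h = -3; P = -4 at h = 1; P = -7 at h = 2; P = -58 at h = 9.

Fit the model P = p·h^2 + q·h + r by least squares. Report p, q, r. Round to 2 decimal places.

p = -0.49, q = -1.92, r = -1.40

From the data, Σh^2·h^2 = 6659, Σh^2·h = 711, Σh^2 = 95, Σh·h = 95, Σh = 9, Σ1 = 4.
Moment sums: Σh^2·P = -4730, Σh·P = -540, ΣP = -69.
So XᵀX·[p, q, r]ᵀ = XᵀP: [[6659, 711, 95]; [711, 95, 9]; [95, 9, 4]]·[p, q, r]ᵀ = [-4730, -540, -69]ᵀ.
Row-reducing yields p = -1529/3148, q = -78417/40924, r = -28711/20462.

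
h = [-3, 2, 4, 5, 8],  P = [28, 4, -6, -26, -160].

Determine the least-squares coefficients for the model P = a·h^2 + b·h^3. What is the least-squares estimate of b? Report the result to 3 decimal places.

Entries of MᵀM: Σh^2·h^2 = 5074, Σh^2·h^3 = 36706, Σh^3·h^3 = 282658.
Right-hand side: Σh^2·P = -10718, Σh^3·P = -86278.
MᵀM·[a, b]ᵀ = MᵀP becomes [[5074, 36706]; [36706, 282658]]·[a, b]ᵀ = [-10718, -86278]ᵀ.
Determinant 5074·282658 − 36706² = 86876256.
a = ((-10718)·282658 − 36706·(-86278))/86876256 = 505117/319398; b = (5074·(-86278) − 36706·(-10718))/86876256 = -163087/319398.

b = -0.511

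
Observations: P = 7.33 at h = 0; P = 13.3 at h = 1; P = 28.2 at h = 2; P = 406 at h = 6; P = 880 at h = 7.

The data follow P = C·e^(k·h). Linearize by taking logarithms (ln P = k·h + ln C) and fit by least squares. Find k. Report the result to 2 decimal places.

k = 0.68

Taking logs, ln P = k·h + ln C, so regress ln P on h.
Σh = 16.0000, Σ(h)² = 90.0000, Σln P = 20.7053, Σh·ln P = 92.7640.
Equations: 90.0000·k + 16.0000·ln C = 92.7640;  16.0000·k + 5·ln C = 20.7053.
Slope k = (n·Σh·ln P − Σh·Σln P)/(n·Σ(h)² − (Σh)²) = (5·92.7640 − 16.0000·20.7053)/194.0000 = 0.68317; ln C = (Σln P − k·Σh)/n = 1.95493.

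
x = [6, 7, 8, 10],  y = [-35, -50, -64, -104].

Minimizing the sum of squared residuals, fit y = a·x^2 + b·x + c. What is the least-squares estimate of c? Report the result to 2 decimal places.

MᵀM·[a, b, c]ᵀ = Mᵀy reads: 17793·a + 2071·b + 249·c = -18206;  2071·a + 249·b + 31·c = -2112;  249·a + 31·b + 4·c = -253.
(Σx^2·x^2 = 17793, Σx^2·x = 2071, Σx^2 = 249, Σx·x = 249, Σx = 31, Σ1 = 4, Σx^2·y = -18206, Σx·y = -2112, Σy = -253.)
Inverting the 3×3 Gram matrix, [a, b, c]ᵀ = [-53/44, 95/44, -5]ᵀ.

c = -5.00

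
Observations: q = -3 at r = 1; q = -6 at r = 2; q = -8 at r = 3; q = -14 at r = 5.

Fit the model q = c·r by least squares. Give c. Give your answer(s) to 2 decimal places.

c = -2.79

Entries of AᵀA: Σr·r = 39.
For Aᵀq: Σr·q = -109.
AᵀA·[c]ᵀ = Aᵀq becomes [[39]]·[c]ᵀ = [-109]ᵀ.
Hence c = -109 / 39 ≈ -2.79487.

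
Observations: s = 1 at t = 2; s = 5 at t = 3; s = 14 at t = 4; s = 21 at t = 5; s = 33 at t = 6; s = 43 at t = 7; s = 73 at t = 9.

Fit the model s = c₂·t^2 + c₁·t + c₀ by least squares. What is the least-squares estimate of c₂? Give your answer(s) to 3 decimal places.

The normal system XᵀX·[c₂, c₁, c₀]ᵀ = Xᵀs is [[11236, 1512, 220]; [1512, 220, 36]; [220, 36, 7]]·[c₂, c₁, c₀]ᵀ = [10006, 1334, 190]ᵀ.
Row-reducing yields c₂ = 201/242, c₁ = 283/242, c₀ = -602/121.

c₂ = 0.831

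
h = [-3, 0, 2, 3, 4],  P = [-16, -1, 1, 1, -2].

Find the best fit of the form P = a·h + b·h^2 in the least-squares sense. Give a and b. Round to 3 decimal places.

Setting ∂/∂a … = 0 gives: 38·a + 72·b = 45;  72·a + 434·b = -163.
det = 38·434 − 72² = 11308.
a = (45·434 − 72·(-163))/11308 = 15633/5654; b = (38·(-163) − 72·45)/11308 = -4717/5654.

a = 2.765, b = -0.834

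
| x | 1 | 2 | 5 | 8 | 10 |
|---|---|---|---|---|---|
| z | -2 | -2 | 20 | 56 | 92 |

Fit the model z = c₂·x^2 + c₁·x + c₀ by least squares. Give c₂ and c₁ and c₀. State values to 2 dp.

c₂ = 1.01, c₁ = -0.60, c₀ = -3.33

Forming MᵀM = [[14738, 1646, 194]; [1646, 194, 26]; [194, 26, 5]] and Mᵀz = [13274, 1462, 164]ᵀ gives MᵀM·[c₂, c₁, c₀]ᵀ = Mᵀz.
Solving the 3×3 system (Gaussian elimination) gives c₂ = 631/624, c₁ = -373/624, c₀ = -173/52.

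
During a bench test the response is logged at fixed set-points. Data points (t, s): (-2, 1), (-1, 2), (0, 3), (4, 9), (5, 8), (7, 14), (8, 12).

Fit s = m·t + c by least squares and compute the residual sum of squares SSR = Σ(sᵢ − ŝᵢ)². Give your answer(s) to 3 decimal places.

SSR = 8.490

Entries of MᵀM: Σt·t = 159, Σt = 21, Σ1 = 7.
Right-hand side: Σt·s = 266, Σs = 49.
Δ = 159·7 − 21² = 672.
m = (266·7 − 21·49)/672 = 119/96; c = (159·49 − 21·266)/672 = 105/32.
Residuals: 19/96, -1/24, -9/32, 73/96, -71/48, 49/24, -115/96; SSR = 815/96.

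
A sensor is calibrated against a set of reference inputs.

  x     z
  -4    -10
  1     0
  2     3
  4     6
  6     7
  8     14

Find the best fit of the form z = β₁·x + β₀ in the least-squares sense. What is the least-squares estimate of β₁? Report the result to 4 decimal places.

From the data, Σx·x = 137, Σx = 17, Σ1 = 6.
Right-hand side: Σx·z = 224, Σz = 20.
Eliminating β₀: 6·(row 1) − 17·(row 2) gives 533·β₁ = 6·224 − 17·20 = 1004, so β₁ = 1004/533.
Then β₀ = (20 − 17·(1004/533))/6 = -1068/533.

β₁ = 1.8837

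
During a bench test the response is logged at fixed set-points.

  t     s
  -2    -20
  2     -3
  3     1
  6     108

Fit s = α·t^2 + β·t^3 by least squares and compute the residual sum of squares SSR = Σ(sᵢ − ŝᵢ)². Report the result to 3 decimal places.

Normal-equation sums: Σt^2·t^2 = 1409, Σt^2·t^3 = 8019, Σt^3·t^3 = 47513.
Right-hand side: Σt^2·s = 3805, Σt^3·s = 23491.
XᵀX·[α, β]ᵀ = Xᵀs becomes [[1409, 8019]; [8019, 47513]]·[α, β]ᵀ = [3805, 23491]ᵀ.
Δ = 1409·47513 − 8019² = 2641456.
α = (3805·47513 − 8019·23491)/2641456 = -1896841/660364; β = (1409·23491 − 8019·3805)/2641456 = 646631/660364.
Residuals: -111717/165091, 108306/165091, 68224/165091, -16677/165091; SSR = 176530/165091.

SSR = 1.069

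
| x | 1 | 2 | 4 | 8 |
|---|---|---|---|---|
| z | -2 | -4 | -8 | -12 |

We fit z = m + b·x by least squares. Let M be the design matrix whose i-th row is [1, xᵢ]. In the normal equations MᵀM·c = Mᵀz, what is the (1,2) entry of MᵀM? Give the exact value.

15

Row 1 ↔ basis 1, column 2 ↔ basis x, so (MᵀM)_{1,2} = Σᵢ x = (1)·(1) + (1)·(2) + (1)·(4) + (1)·(8) = 15.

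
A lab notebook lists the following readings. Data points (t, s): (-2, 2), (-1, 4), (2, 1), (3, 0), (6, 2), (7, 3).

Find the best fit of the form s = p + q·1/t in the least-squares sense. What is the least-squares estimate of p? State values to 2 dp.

p = 1.89

Forming XᵀX = [[6, -5/14]; [-5/14, 2927/1764]] and Xᵀs = [12, -157/42]ᵀ gives XᵀX·[p, q]ᵀ = Xᵀs.
Determinant 6·(2927/1764) − (-5/14)² = 5779/588.
p = (12·(2927/1764) − (-5/14)·(-157/42))/(5779/588) = 10923/5779; q = (6·(-157/42) − (-5/14)·12)/(5779/588) = -10668/5779.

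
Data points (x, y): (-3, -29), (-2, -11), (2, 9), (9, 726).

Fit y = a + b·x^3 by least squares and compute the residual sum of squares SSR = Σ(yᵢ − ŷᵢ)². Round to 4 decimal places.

SSR = 8.8892

Compute the Gram sums: Σ1 = 4, Σx^3 = 702, Σx^3·x^3 = 532298.
For Aᵀy: Σy = 695, Σx^3·y = 530197.
AᵀA·[a, b]ᵀ = Aᵀy becomes [[4, 702]; [702, 532298]]·[a, b]ᵀ = [695, 530197]ᵀ.
Determinant 4·532298 − 702² = 1636388.
a = (695·532298 − 702·530197)/1636388 = -43292/31469; b = (4·530197 − 702·695)/1636388 = 816449/818194.
Residuals: -557911/818194, -671475/409097, 978873/409097, -56885/818194; SSR = 7273073/818194.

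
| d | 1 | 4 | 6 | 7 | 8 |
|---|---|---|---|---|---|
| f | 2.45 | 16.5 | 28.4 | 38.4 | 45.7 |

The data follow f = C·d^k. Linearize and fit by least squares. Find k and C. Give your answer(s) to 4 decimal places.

k = 1.4017, C = 2.4201

Taking logs, ln f = k·ln d + ln C, so regress ln f on ln d.
Σln d = 7.2034, Σ(ln d)² = 13.2429, Σln f = 14.5160, Σln d·ln f = 24.9288.
Equations: 13.2429·k + 7.2034·ln C = 24.9288;  7.2034·k + 5·ln C = 14.5160.
Slope k = (n·Σln d·ln f − Σln d·Σln f)/(n·Σ(ln d)² − (Σln d)²) = (5·24.9288 − 7.2034·14.5160)/14.3252 = 1.40169; ln C = (Σln f − k·Σln d)/n = 0.88381, so C = exp(0.88381) = 2.42010.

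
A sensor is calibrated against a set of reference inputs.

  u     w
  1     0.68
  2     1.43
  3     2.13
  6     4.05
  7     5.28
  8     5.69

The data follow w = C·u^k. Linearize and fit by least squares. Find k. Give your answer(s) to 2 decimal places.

With ln wᵢ as the transformed response and ln uᵢ as the regressor:
XᵀX = [[13.0084, 7.6089]; [7.6089, 6]], rhs = [10.4382, 5.5295]ᵀ  (here Σln u = 7.6089, Σ(ln u)² = 13.0084, Σln w = 5.5295, Σln u·ln w = 10.4382).
Slope k = (n·Σln u·ln w − Σln u·Σln w)/(n·Σ(ln u)² − (Σln u)²) = (6·10.4382 − 7.6089·5.5295)/20.1558 = 1.01985; ln C = (Σln w − k·Σln u)/n = -0.37174.

k = 1.02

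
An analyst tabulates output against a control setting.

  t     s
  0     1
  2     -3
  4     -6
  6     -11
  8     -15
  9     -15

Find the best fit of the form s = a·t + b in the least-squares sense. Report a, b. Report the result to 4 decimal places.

The normal system MᵀM·[a, b]ᵀ = Mᵀs is [[201, 29]; [29, 6]]·[a, b]ᵀ = [-351, -49]ᵀ.
Δ = 201·6 − 29² = 365.
a = ((-351)·6 − 29·(-49))/365 = -137/73; b = (201·(-49) − 29·(-351))/365 = 66/73.

a = -1.8767, b = 0.9041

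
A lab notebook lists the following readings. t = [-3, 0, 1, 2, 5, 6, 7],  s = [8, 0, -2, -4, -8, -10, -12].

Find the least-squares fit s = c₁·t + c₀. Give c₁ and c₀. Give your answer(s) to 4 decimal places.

Entries of XᵀX: Σt·t = 124, Σt = 18, Σ1 = 7.
And Σt·s = -218, Σs = -28.
XᵀX·[c₁, c₀]ᵀ = Xᵀs becomes [[124, 18]; [18, 7]]·[c₁, c₀]ᵀ = [-218, -28]ᵀ.
det = 124·7 − 18² = 544.
c₁ = ((-218)·7 − 18·(-28))/544 = -511/272; c₀ = (124·(-28) − 18·(-218))/544 = 113/136.

c₁ = -1.8787, c₀ = 0.8309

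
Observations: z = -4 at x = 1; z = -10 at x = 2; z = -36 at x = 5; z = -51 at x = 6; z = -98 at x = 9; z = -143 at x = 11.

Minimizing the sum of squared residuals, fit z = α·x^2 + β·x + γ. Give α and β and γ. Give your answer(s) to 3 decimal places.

Normal-equation sums: Σx^2·x^2 = 23140, Σx^2·x = 2410, Σx^2 = 268, Σx·x = 268, Σx = 34, Σ1 = 6.
Right-hand side: Σx^2·z = -28021, Σx·z = -2965, Σz = -342.
So MᵀM·[α, β, γ]ᵀ = Mᵀz: [[23140, 2410, 268]; [2410, 268, 34]; [268, 34, 6]]·[α, β, γ]ᵀ = [-28021, -2965, -342]ᵀ.
Inverting the 3×3 Gram matrix, [α, β, γ]ᵀ = [-11181/11737, -55431/23474, -25073/23474]ᵀ.

α = -0.953, β = -2.361, γ = -1.068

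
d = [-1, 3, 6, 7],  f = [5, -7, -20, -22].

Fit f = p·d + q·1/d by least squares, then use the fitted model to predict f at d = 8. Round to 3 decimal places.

The normal system AᵀA·[p, q]ᵀ = Aᵀf is [[95, 4]; [4, 2045/1764]]·[p, q]ᵀ = [-300, -290/21]ᵀ.
Eliminating q: (2045/1764)·(row 1) − 4·(row 2) gives (166051/1764)·p = (2045/1764)·(-300) − 4·(-290/21) = -14335/49, so p = -10980/3533.
Then q = ((-290/21) − 4·(-10980/3533))/(2045/1764) = -4200/3533.
At d = 8: f̂ = (-10980/3533)·(8) + (-4200/3533)·(1/8) = -88365/3533.

f̂ = -25.011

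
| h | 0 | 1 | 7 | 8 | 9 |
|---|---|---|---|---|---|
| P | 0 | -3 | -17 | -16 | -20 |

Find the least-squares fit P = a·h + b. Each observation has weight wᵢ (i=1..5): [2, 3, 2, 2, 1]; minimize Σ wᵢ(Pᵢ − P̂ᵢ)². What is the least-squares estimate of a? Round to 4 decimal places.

The normal system XᵀWX·[a, b]ᵀ = XᵀWP is [[310, 42]; [42, 10]]·[a, b]ᵀ = [-683, -95]ᵀ.
Determinant 310·10 − 42² = 1336.
a = ((-683)·10 − 42·(-95))/1336 = -355/167; b = (310·(-95) − 42·(-683))/1336 = -191/334.

a = -2.1257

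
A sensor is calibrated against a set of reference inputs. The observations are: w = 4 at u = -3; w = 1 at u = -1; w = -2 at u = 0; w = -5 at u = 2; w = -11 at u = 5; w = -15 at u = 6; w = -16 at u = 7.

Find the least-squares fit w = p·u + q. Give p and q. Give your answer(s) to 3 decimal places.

Forming AᵀA = [[124, 16]; [16, 7]] and Aᵀw = [-280, -44]ᵀ gives AᵀA·[p, q]ᵀ = Aᵀw.
Δ = 124·7 − 16² = 612.
p = ((-280)·7 − 16·(-44))/612 = -314/153; q = (124·(-44) − 16·(-280))/612 = -244/153.

p = -2.052, q = -1.595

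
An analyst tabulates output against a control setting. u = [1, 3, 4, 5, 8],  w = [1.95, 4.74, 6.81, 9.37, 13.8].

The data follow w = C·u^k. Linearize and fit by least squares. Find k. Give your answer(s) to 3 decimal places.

k = 0.954

With ln wᵢ as the transformed response and ln uᵢ as the regressor:
Over the data: Σln u = 6.1738, Σ(ln u)² = 10.0431, Σln w = 9.0044, Σln u·ln w = 13.4279.
Normal system: [[10.0431, 6.1738]; [6.1738, 5]]·[k, ln C]ᵀ = [13.4279, 9.0044]ᵀ.
Solving (det = 12.1000): k = 0.95439, ln C = 0.62245.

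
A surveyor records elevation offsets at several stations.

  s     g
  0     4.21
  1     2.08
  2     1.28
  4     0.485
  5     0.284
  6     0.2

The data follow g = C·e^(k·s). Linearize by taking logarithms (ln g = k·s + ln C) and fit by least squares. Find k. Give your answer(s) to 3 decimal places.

Taking logs, ln g = k·s + ln C, so regress ln g on s.
Sums: Σs = 18.0000, Σ(s)² = 82.0000, Σln g = -1.1751, Σs·ln g = -17.6189.
Normal system: [[82.0000, 18.0000]; [18.0000, 6]]·[k, ln C]ᵀ = [-17.6189, -1.1751]ᵀ.
Solving (det = 168.0000): k = -0.50334, ln C = 1.31416.

k = -0.503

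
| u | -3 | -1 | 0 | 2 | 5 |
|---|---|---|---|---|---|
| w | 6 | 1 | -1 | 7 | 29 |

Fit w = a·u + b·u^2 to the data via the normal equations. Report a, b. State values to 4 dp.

Compute the Gram sums: Σu·u = 39, Σu·u^2 = 105, Σu^2·u^2 = 723.
Right-hand side: Σu·w = 140, Σu^2·w = 808.
Normal equations: [[39, 105]; [105, 723]]·[a, b]ᵀ = [140, 808]ᵀ.
det = 39·723 − 105² = 17172.
a = (140·723 − 105·808)/17172 = 455/477; b = (39·808 − 105·140)/17172 = 467/477.

a = 0.9539, b = 0.9790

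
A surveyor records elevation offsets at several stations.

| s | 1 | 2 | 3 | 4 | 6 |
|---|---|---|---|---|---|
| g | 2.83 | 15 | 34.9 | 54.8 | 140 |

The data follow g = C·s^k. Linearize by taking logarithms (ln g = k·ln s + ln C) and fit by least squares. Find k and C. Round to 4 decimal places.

Taking logs, ln g = k·ln s + ln C, so regress ln g on ln s.
Σln s = 4.9698, Σ(ln s)² = 6.8196, Σln g = 16.2461, Σln s·ln g = 20.1844.
Equations: 6.8196·k + 4.9698·ln C = 20.1844;  4.9698·k + 5·ln C = 16.2461.
Slope k = (n·Σln s·ln g − Σln s·Σln g)/(n·Σ(ln s)² − (Σln s)²) = (5·20.1844 − 4.9698·16.2461)/9.3990 = 2.14721; ln C = (Σln g − k·Σln s)/n = 1.11498, so C = exp(1.11498) = 3.04950.

k = 2.1472, C = 3.0495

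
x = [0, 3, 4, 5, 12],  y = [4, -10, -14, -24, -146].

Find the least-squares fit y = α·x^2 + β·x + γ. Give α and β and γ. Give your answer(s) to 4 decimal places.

Entries of MᵀM: Σx^2·x^2 = 21698, Σx^2·x = 1944, Σx^2 = 194, Σx·x = 194, Σx = 24, Σ1 = 5.
Right-hand side: Σx^2·y = -21938, Σx·y = -1958, Σy = -190.
Normal equations: [[21698, 1944, 194]; [1944, 194, 24]; [194, 24, 5]]·[α, β, γ]ᵀ = [-21938, -1958, -190]ᵀ.
Row-reducing yields α = -110515/113619, β = -29255/37873, γ = 35612/10329.

α = -0.9727, β = -0.7725, γ = 3.4478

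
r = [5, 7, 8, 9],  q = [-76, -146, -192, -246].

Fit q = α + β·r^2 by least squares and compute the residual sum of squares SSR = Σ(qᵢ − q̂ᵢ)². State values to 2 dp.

SSR = 6.98

Compute the Gram sums: Σ1 = 4, Σr^2 = 219, Σr^2·r^2 = 13683.
Right-hand side: Σq = -660, Σr^2·q = -41268.
Eliminating β: 13683·(row 1) − 219·(row 2) gives 6771·α = 13683·(-660) − 219·(-41268) = 6912, so α = 2304/2257.
Then β = ((-41268) − 219·(2304/2257))/13683 = -6844/2257.
Residuals: -2736/2257, 3530/2257, 64/61, -3162/2257; SSR = 15752/2257.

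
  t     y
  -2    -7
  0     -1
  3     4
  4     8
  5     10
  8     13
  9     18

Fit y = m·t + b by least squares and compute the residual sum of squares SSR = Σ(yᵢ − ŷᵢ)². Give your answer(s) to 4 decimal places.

Setting ∂/∂m … = 0 gives: 199·m + 27·b = 374;  27·m + 7·b = 45.
(Σt·t = 199, Σt = 27, Σ1 = 7, Σt·y = 374, Σy = 45.)
det = 199·7 − 27² = 664.
m = (374·7 − 27·45)/664 = 1403/664; b = (199·45 − 27·374)/664 = -1143/664.
Residuals: -699/664, 479/664, -205/332, 843/664, 96/83, -1449/664, 117/166; SSR = 6785/664.

SSR = 10.2184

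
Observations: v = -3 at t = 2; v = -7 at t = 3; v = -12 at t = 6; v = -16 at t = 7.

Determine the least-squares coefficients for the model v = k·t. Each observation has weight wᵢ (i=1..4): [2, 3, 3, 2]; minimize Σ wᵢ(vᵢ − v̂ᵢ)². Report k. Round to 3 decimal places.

Forming MᵀWM = [[241]] and MᵀWv = [-515]ᵀ gives MᵀWM·[k]ᵀ = MᵀWv.
Hence k = -515 / 241 ≈ -2.13693.

k = -2.137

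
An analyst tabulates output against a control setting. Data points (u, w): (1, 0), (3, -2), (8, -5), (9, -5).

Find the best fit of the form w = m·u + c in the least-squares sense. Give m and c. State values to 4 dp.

m = -0.6257, c = 0.2849

With design matrix A, AᵀA = [[155, 21]; [21, 4]] and Aᵀw = [-91, -12]ᵀ.
Determinant 155·4 − 21² = 179.
m = ((-91)·4 − 21·(-12))/179 = -112/179; c = (155·(-12) − 21·(-91))/179 = 51/179.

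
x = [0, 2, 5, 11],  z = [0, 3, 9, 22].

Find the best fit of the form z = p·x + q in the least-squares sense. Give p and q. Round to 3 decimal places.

p = 2.029, q = -0.630

The normal equations are: 150·p + 18·q = 293;  18·p + 4·q = 34.
(Σx·x = 150, Σx = 18, Σ1 = 4, Σx·z = 293, Σz = 34.)
Δ = 150·4 − 18² = 276.
p = (293·4 − 18·34)/276 = 140/69; q = (150·34 − 18·293)/276 = -29/46.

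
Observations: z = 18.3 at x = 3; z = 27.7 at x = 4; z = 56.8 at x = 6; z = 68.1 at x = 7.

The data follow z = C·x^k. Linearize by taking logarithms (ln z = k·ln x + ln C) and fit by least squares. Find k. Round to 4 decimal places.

k = 1.5935

Taking logs, ln z = k·ln x + ln C, so regress ln z on ln x.
Σln x = 6.2226, Σ(ln x)² = 10.1257, Σln z = 14.4888, Σln x·ln z = 23.2496.
Equations: 10.1257·k + 6.2226·ln C = 23.2496;  6.2226·k + 4·ln C = 14.4888.
Δ = 10.1257·4 − (6.2226)² = 1.7825; k = (23.2496·4 − 6.2226·14.4888)/1.7825 = 1.59346, ln C = (10.1257·14.4888 − 6.2226·23.2496)/1.7825 = 1.14335.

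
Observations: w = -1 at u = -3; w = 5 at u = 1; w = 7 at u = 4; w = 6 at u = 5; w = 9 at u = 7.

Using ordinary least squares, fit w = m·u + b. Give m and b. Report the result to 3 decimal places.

m = 0.924, b = 2.612

With design matrix X, XᵀX = [[100, 14]; [14, 5]] and Xᵀw = [129, 26]ᵀ.
Eliminating b: 5·(row 1) − 14·(row 2) gives 304·m = 5·129 − 14·26 = 281, so m = 281/304.
Then b = (26 − 14·(281/304))/5 = 397/152.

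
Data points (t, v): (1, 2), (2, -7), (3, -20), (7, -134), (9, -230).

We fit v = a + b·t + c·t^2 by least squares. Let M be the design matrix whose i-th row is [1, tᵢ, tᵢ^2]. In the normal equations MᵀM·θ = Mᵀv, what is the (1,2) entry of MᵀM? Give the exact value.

22

Row 1 ↔ basis 1, column 2 ↔ basis t, so (MᵀM)_{1,2} = Σᵢ t = (1)·(1) + (1)·(2) + (1)·(3) + (1)·(7) + (1)·(9) = 22.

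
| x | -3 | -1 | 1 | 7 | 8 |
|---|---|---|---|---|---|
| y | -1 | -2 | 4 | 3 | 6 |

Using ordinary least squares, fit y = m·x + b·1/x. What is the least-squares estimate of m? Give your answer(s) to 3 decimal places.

Sums needed: Σx·x = 124, Σx·1/x = 5, Σ1/x·1/x = 60601/28224.
For Aᵀy: Σx·y = 78, Σ1/x·y = 631/84.
AᵀA·[m, b]ᵀ = Aᵀy becomes [[124, 5]; [5, 60601/28224]]·[m, b]ᵀ = [78, 631/84]ᵀ.
Eliminating b: (60601/28224)·(row 1) − 5·(row 2) gives (1702231/7056)·m = (60601/28224)·78 − 5·(631/84) = 203711/1568, so m = 1833399/3404462.
Then b = ((631/84) − 5·(1833399/3404462))/(60601/28224) = 3820656/1702231.

m = 0.539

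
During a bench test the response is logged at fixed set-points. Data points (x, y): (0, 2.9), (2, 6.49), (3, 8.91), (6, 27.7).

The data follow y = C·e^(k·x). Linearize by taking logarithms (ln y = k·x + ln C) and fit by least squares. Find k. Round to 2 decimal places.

k = 0.37

Let Y = ln y. Fitting Y = k·x + ln C by least squares:
XᵀX = [[49.0000, 11.0000]; [11.0000, 4]], rhs = [30.2306, 8.4436]ᵀ  (here Σx = 11.0000, Σ(x)² = 49.0000, Σln y = 8.4436, Σx·ln y = 30.2306).
Δ = 49.0000·4 − (11.0000)² = 75.0000; k = (30.2306·4 − 11.0000·8.4436)/75.0000 = 0.37391, ln C = (49.0000·8.4436 − 11.0000·30.2306)/75.0000 = 1.08264.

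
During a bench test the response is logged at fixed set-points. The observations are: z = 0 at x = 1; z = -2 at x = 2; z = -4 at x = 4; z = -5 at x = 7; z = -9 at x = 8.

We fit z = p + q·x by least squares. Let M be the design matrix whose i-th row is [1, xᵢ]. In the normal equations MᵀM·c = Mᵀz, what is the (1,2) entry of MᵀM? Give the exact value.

22

Row 1 ↔ basis 1, column 2 ↔ basis x, so (MᵀM)_{1,2} = Σᵢ x = (1)·(1) + (1)·(2) + (1)·(4) + (1)·(7) + (1)·(8) = 22.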